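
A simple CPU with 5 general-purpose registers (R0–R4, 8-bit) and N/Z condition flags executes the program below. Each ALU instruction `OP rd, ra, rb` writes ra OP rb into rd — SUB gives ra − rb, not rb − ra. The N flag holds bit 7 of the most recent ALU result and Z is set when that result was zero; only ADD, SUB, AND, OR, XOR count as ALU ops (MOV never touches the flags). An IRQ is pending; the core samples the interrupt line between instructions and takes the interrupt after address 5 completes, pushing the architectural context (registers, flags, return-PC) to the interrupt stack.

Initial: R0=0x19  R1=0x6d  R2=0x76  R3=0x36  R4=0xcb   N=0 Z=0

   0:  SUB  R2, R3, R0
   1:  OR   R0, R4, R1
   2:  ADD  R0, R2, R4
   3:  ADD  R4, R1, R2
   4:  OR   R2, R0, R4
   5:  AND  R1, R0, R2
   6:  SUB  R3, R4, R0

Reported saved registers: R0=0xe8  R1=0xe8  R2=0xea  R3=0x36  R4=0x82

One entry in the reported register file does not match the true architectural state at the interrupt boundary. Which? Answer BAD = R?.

BAD = R4

after  0: R0=0x19 R1=0x6d R2=0x1d R3=0x36 R4=0xcb  N=0 Z=0
after  1: R0=0xef R1=0x6d R2=0x1d R3=0x36 R4=0xcb  N=1 Z=0
after  2: R0=0xe8 R1=0x6d R2=0x1d R3=0x36 R4=0xcb  N=1 Z=0
after  3: R0=0xe8 R1=0x6d R2=0x1d R3=0x36 R4=0x8a  N=1 Z=0
after  4: R0=0xe8 R1=0x6d R2=0xea R3=0x36 R4=0x8a  N=1 Z=0
after  5: R0=0xe8 R1=0xe8 R2=0xea R3=0x36 R4=0x8a  N=1 Z=0
-- IRQ taken; context saved, return-PC = 6 --
mismatch: R4: reported 0x82 vs actual 0x8a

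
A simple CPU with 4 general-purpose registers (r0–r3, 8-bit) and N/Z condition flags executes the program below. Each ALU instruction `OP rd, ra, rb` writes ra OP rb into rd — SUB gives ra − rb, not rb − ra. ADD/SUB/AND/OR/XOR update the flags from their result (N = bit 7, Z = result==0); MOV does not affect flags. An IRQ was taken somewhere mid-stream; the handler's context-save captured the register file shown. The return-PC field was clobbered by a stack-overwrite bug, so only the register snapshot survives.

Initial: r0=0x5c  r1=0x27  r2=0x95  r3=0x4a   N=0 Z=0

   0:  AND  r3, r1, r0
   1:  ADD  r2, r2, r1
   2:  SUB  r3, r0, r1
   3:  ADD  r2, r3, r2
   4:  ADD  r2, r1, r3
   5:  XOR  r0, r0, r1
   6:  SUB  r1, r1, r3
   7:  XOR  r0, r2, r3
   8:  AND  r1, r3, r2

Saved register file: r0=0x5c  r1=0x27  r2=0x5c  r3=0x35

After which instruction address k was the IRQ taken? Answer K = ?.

after  0: r0=0x5c r1=0x27 r2=0x95 r3=0x04  N=0 Z=0
after  1: r0=0x5c r1=0x27 r2=0xbc r3=0x04  N=1 Z=0
after  2: r0=0x5c r1=0x27 r2=0xbc r3=0x35  N=0 Z=0
after  3: r0=0x5c r1=0x27 r2=0xf1 r3=0x35  N=1 Z=0
after  4: r0=0x5c r1=0x27 r2=0x5c r3=0x35  N=0 Z=0
-- IRQ taken; context saved, return-PC = 5 --

K = 4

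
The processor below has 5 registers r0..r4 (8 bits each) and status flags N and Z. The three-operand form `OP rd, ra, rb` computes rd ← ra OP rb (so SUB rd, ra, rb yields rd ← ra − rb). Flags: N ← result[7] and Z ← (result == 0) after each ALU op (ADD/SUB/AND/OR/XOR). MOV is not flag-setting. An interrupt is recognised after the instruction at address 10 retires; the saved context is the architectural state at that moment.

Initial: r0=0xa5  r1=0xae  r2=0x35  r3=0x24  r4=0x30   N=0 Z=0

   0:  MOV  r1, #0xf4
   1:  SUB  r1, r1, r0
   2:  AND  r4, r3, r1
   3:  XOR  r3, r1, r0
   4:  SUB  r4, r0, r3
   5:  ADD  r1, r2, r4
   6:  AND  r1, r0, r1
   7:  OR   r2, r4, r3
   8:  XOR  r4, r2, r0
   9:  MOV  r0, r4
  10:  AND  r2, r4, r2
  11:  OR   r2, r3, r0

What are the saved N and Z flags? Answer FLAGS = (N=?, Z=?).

FLAGS = (N=0, Z=0)

after  0: r0=0xa5 r1=0xf4 r2=0x35 r3=0x24 r4=0x30  N=0 Z=0
after  1: r0=0xa5 r1=0x4f r2=0x35 r3=0x24 r4=0x30  N=0 Z=0
after  2: r0=0xa5 r1=0x4f r2=0x35 r3=0x24 r4=0x04  N=0 Z=0
after  3: r0=0xa5 r1=0x4f r2=0x35 r3=0xea r4=0x04  N=1 Z=0
after  4: r0=0xa5 r1=0x4f r2=0x35 r3=0xea r4=0xbb  N=1 Z=0
after  5: r0=0xa5 r1=0xf0 r2=0x35 r3=0xea r4=0xbb  N=1 Z=0
after  6: r0=0xa5 r1=0xa0 r2=0x35 r3=0xea r4=0xbb  N=1 Z=0
after  7: r0=0xa5 r1=0xa0 r2=0xfb r3=0xea r4=0xbb  N=1 Z=0
after  8: r0=0xa5 r1=0xa0 r2=0xfb r3=0xea r4=0x5e  N=0 Z=0
after  9: r0=0x5e r1=0xa0 r2=0xfb r3=0xea r4=0x5e  N=0 Z=0
after 10: r0=0x5e r1=0xa0 r2=0x5a r3=0xea r4=0x5e  N=0 Z=0
-- IRQ taken; context saved, return-PC = 11 --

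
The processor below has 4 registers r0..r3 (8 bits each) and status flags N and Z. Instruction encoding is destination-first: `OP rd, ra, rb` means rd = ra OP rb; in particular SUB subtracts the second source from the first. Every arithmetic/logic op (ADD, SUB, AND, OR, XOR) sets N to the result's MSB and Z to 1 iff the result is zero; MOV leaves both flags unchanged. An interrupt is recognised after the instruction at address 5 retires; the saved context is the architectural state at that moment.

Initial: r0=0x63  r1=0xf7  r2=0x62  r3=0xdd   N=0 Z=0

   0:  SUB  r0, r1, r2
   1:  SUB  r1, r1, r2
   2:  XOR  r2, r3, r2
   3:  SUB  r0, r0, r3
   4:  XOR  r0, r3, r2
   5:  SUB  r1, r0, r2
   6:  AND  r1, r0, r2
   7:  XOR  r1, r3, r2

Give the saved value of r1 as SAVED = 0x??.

SAVED = 0xa3

after  0: r0=0x95 r1=0xf7 r2=0x62 r3=0xdd  N=1 Z=0
after  1: r0=0x95 r1=0x95 r2=0x62 r3=0xdd  N=1 Z=0
after  2: r0=0x95 r1=0x95 r2=0xbf r3=0xdd  N=1 Z=0
after  3: r0=0xb8 r1=0x95 r2=0xbf r3=0xdd  N=1 Z=0
after  4: r0=0x62 r1=0x95 r2=0xbf r3=0xdd  N=0 Z=0
after  5: r0=0x62 r1=0xa3 r2=0xbf r3=0xdd  N=1 Z=0
-- IRQ taken; context saved, return-PC = 6 --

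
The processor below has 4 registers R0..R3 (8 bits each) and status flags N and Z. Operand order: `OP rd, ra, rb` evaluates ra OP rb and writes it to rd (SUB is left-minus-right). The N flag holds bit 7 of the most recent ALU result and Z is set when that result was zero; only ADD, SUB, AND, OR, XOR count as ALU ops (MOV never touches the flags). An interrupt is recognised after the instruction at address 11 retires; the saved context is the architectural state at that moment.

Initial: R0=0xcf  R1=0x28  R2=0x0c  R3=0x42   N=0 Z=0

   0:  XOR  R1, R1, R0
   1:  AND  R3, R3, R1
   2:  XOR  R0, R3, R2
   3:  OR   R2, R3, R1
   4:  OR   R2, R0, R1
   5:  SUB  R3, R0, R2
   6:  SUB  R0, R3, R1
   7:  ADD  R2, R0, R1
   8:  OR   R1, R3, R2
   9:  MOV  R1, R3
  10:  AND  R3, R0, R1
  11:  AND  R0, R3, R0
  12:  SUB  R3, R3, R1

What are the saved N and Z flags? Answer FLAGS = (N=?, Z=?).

FLAGS = (N=0, Z=0)

after  0: R0=0xcf R1=0xe7 R2=0x0c R3=0x42  N=1 Z=0
after  1: R0=0xcf R1=0xe7 R2=0x0c R3=0x42  N=0 Z=0
after  2: R0=0x4e R1=0xe7 R2=0x0c R3=0x42  N=0 Z=0
after  3: R0=0x4e R1=0xe7 R2=0xe7 R3=0x42  N=1 Z=0
after  4: R0=0x4e R1=0xe7 R2=0xef R3=0x42  N=1 Z=0
after  5: R0=0x4e R1=0xe7 R2=0xef R3=0x5f  N=0 Z=0
after  6: R0=0x78 R1=0xe7 R2=0xef R3=0x5f  N=0 Z=0
after  7: R0=0x78 R1=0xe7 R2=0x5f R3=0x5f  N=0 Z=0
after  8: R0=0x78 R1=0x5f R2=0x5f R3=0x5f  N=0 Z=0
after  9: R0=0x78 R1=0x5f R2=0x5f R3=0x5f  N=0 Z=0
after 10: R0=0x78 R1=0x5f R2=0x5f R3=0x58  N=0 Z=0
after 11: R0=0x58 R1=0x5f R2=0x5f R3=0x58  N=0 Z=0
-- IRQ taken; context saved, return-PC = 12 --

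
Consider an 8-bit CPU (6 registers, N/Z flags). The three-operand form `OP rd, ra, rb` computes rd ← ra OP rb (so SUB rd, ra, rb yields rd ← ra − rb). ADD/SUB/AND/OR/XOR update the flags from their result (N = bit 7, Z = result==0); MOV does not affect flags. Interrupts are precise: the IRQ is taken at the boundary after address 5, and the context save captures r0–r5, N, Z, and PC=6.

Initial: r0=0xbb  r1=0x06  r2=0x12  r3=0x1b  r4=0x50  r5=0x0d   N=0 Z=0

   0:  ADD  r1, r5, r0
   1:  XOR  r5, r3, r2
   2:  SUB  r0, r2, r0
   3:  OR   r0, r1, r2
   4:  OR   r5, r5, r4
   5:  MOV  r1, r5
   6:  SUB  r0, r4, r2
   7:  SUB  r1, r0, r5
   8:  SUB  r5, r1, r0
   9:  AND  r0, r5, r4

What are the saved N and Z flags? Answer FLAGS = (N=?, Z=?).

after  0: r0=0xbb r1=0xc8 r2=0x12 r3=0x1b r4=0x50 r5=0x0d  N=1 Z=0
after  1: r0=0xbb r1=0xc8 r2=0x12 r3=0x1b r4=0x50 r5=0x09  N=0 Z=0
after  2: r0=0x57 r1=0xc8 r2=0x12 r3=0x1b r4=0x50 r5=0x09  N=0 Z=0
after  3: r0=0xda r1=0xc8 r2=0x12 r3=0x1b r4=0x50 r5=0x09  N=1 Z=0
after  4: r0=0xda r1=0xc8 r2=0x12 r3=0x1b r4=0x50 r5=0x59  N=0 Z=0
after  5: r0=0xda r1=0x59 r2=0x12 r3=0x1b r4=0x50 r5=0x59  N=0 Z=0
-- IRQ taken; context saved, return-PC = 6 --

FLAGS = (N=0, Z=0)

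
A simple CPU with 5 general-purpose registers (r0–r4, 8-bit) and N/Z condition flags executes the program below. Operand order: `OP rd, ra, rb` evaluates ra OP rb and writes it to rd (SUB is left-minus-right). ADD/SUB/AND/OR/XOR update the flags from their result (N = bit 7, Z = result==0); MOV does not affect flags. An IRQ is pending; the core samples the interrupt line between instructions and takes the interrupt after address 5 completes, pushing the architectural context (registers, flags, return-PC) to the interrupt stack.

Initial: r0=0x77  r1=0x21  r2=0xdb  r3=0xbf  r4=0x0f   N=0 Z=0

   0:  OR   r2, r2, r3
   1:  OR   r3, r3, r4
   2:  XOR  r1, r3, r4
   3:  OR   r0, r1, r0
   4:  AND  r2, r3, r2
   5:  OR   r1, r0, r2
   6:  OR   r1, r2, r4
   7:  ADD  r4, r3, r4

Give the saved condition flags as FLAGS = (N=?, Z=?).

after  0: r0=0x77 r1=0x21 r2=0xff r3=0xbf r4=0x0f  N=1 Z=0
after  1: r0=0x77 r1=0x21 r2=0xff r3=0xbf r4=0x0f  N=1 Z=0
after  2: r0=0x77 r1=0xb0 r2=0xff r3=0xbf r4=0x0f  N=1 Z=0
after  3: r0=0xf7 r1=0xb0 r2=0xff r3=0xbf r4=0x0f  N=1 Z=0
after  4: r0=0xf7 r1=0xb0 r2=0xbf r3=0xbf r4=0x0f  N=1 Z=0
after  5: r0=0xf7 r1=0xff r2=0xbf r3=0xbf r4=0x0f  N=1 Z=0
-- IRQ taken; context saved, return-PC = 6 --

FLAGS = (N=1, Z=0)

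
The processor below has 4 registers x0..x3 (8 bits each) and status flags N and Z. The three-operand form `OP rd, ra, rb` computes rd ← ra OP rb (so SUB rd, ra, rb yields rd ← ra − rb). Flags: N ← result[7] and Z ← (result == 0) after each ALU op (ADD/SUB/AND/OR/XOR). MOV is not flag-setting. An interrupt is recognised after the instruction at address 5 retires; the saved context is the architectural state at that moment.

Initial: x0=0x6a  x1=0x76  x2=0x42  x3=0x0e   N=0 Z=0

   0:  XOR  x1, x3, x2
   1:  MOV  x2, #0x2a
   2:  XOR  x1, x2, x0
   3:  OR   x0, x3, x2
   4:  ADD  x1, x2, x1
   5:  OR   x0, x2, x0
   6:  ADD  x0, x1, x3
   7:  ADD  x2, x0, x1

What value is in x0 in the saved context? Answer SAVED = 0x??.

after  0: x0=0x6a x1=0x4c x2=0x42 x3=0x0e  N=0 Z=0
after  1: x0=0x6a x1=0x4c x2=0x2a x3=0x0e  N=0 Z=0
after  2: x0=0x6a x1=0x40 x2=0x2a x3=0x0e  N=0 Z=0
after  3: x0=0x2e x1=0x40 x2=0x2a x3=0x0e  N=0 Z=0
after  4: x0=0x2e x1=0x6a x2=0x2a x3=0x0e  N=0 Z=0
after  5: x0=0x2e x1=0x6a x2=0x2a x3=0x0e  N=0 Z=0
-- IRQ taken; context saved, return-PC = 6 --

SAVED = 0x2e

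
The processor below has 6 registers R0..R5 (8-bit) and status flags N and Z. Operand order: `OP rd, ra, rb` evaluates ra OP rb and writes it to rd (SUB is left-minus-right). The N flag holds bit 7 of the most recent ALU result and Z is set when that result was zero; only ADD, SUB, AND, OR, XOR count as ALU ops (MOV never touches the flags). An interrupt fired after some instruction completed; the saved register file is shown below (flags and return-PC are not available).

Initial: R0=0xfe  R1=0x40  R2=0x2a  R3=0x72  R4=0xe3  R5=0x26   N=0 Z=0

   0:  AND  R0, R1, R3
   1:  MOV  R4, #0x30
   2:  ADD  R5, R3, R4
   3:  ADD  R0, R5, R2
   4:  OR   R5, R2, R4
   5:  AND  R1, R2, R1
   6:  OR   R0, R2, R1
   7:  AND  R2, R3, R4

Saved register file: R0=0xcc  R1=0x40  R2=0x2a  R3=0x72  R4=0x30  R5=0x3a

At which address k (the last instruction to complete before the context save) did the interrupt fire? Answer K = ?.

K = 4

after  0: R0=0x40 R1=0x40 R2=0x2a R3=0x72 R4=0xe3 R5=0x26  N=0 Z=0
after  1: R0=0x40 R1=0x40 R2=0x2a R3=0x72 R4=0x30 R5=0x26  N=0 Z=0
after  2: R0=0x40 R1=0x40 R2=0x2a R3=0x72 R4=0x30 R5=0xa2  N=1 Z=0
after  3: R0=0xcc R1=0x40 R2=0x2a R3=0x72 R4=0x30 R5=0xa2  N=1 Z=0
after  4: R0=0xcc R1=0x40 R2=0x2a R3=0x72 R4=0x30 R5=0x3a  N=0 Z=0
-- IRQ taken; context saved, return-PC = 5 --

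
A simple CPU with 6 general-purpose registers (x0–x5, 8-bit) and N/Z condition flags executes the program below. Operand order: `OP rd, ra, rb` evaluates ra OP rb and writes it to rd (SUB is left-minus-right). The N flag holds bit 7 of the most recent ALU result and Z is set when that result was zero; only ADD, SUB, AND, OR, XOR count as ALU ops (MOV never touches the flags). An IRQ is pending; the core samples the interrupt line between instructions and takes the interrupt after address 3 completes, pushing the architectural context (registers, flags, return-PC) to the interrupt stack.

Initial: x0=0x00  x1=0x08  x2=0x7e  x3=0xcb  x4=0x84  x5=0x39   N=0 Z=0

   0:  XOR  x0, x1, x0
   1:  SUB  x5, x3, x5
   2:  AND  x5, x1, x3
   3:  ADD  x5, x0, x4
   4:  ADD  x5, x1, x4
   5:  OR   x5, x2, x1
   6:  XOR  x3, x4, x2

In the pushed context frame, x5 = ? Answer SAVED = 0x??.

after  0: x0=0x08 x1=0x08 x2=0x7e x3=0xcb x4=0x84 x5=0x39  N=0 Z=0
after  1: x0=0x08 x1=0x08 x2=0x7e x3=0xcb x4=0x84 x5=0x92  N=1 Z=0
after  2: x0=0x08 x1=0x08 x2=0x7e x3=0xcb x4=0x84 x5=0x08  N=0 Z=0
after  3: x0=0x08 x1=0x08 x2=0x7e x3=0xcb x4=0x84 x5=0x8c  N=1 Z=0
-- IRQ taken; context saved, return-PC = 4 --

SAVED = 0x8c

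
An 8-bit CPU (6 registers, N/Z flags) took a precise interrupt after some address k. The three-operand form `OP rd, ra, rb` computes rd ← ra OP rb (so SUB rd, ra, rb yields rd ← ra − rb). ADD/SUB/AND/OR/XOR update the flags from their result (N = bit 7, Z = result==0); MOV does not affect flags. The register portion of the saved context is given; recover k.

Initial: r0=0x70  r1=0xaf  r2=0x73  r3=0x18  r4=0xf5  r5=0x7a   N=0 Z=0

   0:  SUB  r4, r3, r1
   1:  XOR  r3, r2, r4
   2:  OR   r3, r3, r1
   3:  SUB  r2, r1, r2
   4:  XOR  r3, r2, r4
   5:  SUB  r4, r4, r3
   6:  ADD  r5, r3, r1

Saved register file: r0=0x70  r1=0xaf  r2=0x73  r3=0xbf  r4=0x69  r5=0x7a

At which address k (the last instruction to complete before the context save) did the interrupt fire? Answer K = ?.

after  0: r0=0x70 r1=0xaf r2=0x73 r3=0x18 r4=0x69 r5=0x7a  N=0 Z=0
after  1: r0=0x70 r1=0xaf r2=0x73 r3=0x1a r4=0x69 r5=0x7a  N=0 Z=0
after  2: r0=0x70 r1=0xaf r2=0x73 r3=0xbf r4=0x69 r5=0x7a  N=1 Z=0
-- IRQ taken; context saved, return-PC = 3 --

K = 2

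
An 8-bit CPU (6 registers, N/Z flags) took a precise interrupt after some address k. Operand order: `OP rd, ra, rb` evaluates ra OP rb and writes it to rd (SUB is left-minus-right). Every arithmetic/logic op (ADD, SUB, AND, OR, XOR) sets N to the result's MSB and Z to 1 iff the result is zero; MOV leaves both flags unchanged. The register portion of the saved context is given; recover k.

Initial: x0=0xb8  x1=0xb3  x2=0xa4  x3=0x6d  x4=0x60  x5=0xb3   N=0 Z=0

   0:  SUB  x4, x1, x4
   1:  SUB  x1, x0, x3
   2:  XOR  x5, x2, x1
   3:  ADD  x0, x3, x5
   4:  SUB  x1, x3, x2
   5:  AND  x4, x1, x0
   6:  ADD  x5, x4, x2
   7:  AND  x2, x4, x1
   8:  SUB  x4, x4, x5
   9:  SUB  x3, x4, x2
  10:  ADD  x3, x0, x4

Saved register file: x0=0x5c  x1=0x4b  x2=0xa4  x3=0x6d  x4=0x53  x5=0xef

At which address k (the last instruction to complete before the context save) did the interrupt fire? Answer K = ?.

after  0: x0=0xb8 x1=0xb3 x2=0xa4 x3=0x6d x4=0x53 x5=0xb3  N=0 Z=0
after  1: x0=0xb8 x1=0x4b x2=0xa4 x3=0x6d x4=0x53 x5=0xb3  N=0 Z=0
after  2: x0=0xb8 x1=0x4b x2=0xa4 x3=0x6d x4=0x53 x5=0xef  N=1 Z=0
after  3: x0=0x5c x1=0x4b x2=0xa4 x3=0x6d x4=0x53 x5=0xef  N=0 Z=0
-- IRQ taken; context saved, return-PC = 4 --

K = 3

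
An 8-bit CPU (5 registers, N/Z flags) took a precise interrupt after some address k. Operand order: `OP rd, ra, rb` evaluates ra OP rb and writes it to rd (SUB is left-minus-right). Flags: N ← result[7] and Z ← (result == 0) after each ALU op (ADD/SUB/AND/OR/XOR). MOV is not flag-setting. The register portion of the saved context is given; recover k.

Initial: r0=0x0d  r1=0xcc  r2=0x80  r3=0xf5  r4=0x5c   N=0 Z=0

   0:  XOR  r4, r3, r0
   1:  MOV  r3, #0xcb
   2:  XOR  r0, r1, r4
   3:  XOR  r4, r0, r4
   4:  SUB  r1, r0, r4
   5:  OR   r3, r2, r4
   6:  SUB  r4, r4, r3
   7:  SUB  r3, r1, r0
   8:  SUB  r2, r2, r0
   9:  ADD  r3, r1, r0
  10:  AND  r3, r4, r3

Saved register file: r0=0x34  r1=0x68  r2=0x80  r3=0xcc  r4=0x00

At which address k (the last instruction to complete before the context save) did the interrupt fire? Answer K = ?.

after  0: r0=0x0d r1=0xcc r2=0x80 r3=0xf5 r4=0xf8  N=1 Z=0
after  1: r0=0x0d r1=0xcc r2=0x80 r3=0xcb r4=0xf8  N=1 Z=0
after  2: r0=0x34 r1=0xcc r2=0x80 r3=0xcb r4=0xf8  N=0 Z=0
after  3: r0=0x34 r1=0xcc r2=0x80 r3=0xcb r4=0xcc  N=1 Z=0
after  4: r0=0x34 r1=0x68 r2=0x80 r3=0xcb r4=0xcc  N=0 Z=0
after  5: r0=0x34 r1=0x68 r2=0x80 r3=0xcc r4=0xcc  N=1 Z=0
after  6: r0=0x34 r1=0x68 r2=0x80 r3=0xcc r4=0x00  N=0 Z=1
-- IRQ taken; context saved, return-PC = 7 --

K = 6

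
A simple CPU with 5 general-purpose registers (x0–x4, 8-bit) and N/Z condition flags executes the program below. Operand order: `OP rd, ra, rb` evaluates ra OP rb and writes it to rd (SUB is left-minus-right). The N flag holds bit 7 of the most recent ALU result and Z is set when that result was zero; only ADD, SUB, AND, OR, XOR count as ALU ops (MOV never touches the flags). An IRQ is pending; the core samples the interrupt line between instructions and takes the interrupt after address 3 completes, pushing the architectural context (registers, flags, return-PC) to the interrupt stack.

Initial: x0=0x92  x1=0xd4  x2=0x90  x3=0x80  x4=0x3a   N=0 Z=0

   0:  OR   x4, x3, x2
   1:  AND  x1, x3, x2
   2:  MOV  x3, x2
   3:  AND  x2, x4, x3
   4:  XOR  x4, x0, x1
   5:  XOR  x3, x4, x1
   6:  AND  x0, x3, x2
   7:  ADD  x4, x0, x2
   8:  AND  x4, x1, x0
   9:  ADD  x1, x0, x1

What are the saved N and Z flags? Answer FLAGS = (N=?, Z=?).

after  0: x0=0x92 x1=0xd4 x2=0x90 x3=0x80 x4=0x90  N=1 Z=0
after  1: x0=0x92 x1=0x80 x2=0x90 x3=0x80 x4=0x90  N=1 Z=0
after  2: x0=0x92 x1=0x80 x2=0x90 x3=0x90 x4=0x90  N=1 Z=0
after  3: x0=0x92 x1=0x80 x2=0x90 x3=0x90 x4=0x90  N=1 Z=0
-- IRQ taken; context saved, return-PC = 4 --

FLAGS = (N=1, Z=0)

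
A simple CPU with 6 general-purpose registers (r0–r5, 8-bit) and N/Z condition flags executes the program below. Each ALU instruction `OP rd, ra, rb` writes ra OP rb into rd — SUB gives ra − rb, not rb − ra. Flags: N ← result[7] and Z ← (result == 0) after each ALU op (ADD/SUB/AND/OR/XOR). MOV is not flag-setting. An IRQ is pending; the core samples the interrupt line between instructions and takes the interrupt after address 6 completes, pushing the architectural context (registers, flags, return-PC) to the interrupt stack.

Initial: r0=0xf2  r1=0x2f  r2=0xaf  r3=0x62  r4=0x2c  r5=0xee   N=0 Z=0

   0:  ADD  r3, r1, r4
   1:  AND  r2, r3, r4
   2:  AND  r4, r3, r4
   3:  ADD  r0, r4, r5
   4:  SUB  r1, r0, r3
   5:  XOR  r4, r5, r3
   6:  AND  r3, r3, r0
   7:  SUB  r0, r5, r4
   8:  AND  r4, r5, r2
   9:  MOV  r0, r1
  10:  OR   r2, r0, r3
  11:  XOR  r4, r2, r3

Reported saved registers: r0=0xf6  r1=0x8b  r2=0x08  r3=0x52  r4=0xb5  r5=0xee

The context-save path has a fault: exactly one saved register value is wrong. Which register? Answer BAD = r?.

after  0: r0=0xf2 r1=0x2f r2=0xaf r3=0x5b r4=0x2c r5=0xee  N=0 Z=0
after  1: r0=0xf2 r1=0x2f r2=0x08 r3=0x5b r4=0x2c r5=0xee  N=0 Z=0
after  2: r0=0xf2 r1=0x2f r2=0x08 r3=0x5b r4=0x08 r5=0xee  N=0 Z=0
after  3: r0=0xf6 r1=0x2f r2=0x08 r3=0x5b r4=0x08 r5=0xee  N=1 Z=0
after  4: r0=0xf6 r1=0x9b r2=0x08 r3=0x5b r4=0x08 r5=0xee  N=1 Z=0
after  5: r0=0xf6 r1=0x9b r2=0x08 r3=0x5b r4=0xb5 r5=0xee  N=1 Z=0
after  6: r0=0xf6 r1=0x9b r2=0x08 r3=0x52 r4=0xb5 r5=0xee  N=0 Z=0
-- IRQ taken; context saved, return-PC = 7 --
mismatch: r1: reported 0x8b vs actual 0x9b

BAD = r1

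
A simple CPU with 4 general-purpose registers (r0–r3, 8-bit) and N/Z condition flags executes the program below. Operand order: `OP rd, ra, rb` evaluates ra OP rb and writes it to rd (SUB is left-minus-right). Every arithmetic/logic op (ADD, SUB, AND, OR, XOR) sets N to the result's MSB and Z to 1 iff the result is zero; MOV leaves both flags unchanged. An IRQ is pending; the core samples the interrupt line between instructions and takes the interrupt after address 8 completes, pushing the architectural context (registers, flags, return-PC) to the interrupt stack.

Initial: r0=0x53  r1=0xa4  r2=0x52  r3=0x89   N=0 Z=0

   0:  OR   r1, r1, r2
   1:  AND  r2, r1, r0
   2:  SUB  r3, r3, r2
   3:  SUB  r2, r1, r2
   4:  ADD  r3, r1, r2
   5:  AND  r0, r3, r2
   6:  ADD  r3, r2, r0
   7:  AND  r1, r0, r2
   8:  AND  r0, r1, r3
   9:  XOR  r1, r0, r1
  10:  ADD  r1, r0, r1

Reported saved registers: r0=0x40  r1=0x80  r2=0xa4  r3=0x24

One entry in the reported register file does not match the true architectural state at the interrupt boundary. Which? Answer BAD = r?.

after  0: r0=0x53 r1=0xf6 r2=0x52 r3=0x89  N=1 Z=0
after  1: r0=0x53 r1=0xf6 r2=0x52 r3=0x89  N=0 Z=0
after  2: r0=0x53 r1=0xf6 r2=0x52 r3=0x37  N=0 Z=0
after  3: r0=0x53 r1=0xf6 r2=0xa4 r3=0x37  N=1 Z=0
after  4: r0=0x53 r1=0xf6 r2=0xa4 r3=0x9a  N=1 Z=0
after  5: r0=0x80 r1=0xf6 r2=0xa4 r3=0x9a  N=1 Z=0
after  6: r0=0x80 r1=0xf6 r2=0xa4 r3=0x24  N=0 Z=0
after  7: r0=0x80 r1=0x80 r2=0xa4 r3=0x24  N=1 Z=0
after  8: r0=0x00 r1=0x80 r2=0xa4 r3=0x24  N=0 Z=1
-- IRQ taken; context saved, return-PC = 9 --
mismatch: r0: reported 0x40 vs actual 0x00

BAD = r0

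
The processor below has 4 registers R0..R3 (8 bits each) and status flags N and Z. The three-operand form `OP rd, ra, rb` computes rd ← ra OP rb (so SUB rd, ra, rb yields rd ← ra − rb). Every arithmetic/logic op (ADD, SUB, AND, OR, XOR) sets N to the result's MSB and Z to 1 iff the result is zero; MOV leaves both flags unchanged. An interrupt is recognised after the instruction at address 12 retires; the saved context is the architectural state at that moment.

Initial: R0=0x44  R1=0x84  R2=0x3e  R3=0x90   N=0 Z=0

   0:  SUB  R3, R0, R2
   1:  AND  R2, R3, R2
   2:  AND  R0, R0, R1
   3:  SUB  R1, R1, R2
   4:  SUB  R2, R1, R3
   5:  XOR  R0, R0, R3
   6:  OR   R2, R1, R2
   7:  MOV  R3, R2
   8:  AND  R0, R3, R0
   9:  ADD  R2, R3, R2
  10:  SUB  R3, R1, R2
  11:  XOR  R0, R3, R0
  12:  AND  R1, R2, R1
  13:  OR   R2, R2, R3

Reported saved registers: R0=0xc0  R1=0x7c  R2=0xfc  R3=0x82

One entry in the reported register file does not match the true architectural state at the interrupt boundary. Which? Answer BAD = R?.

after  0: R0=0x44 R1=0x84 R2=0x3e R3=0x06  N=0 Z=0
after  1: R0=0x44 R1=0x84 R2=0x06 R3=0x06  N=0 Z=0
after  2: R0=0x04 R1=0x84 R2=0x06 R3=0x06  N=0 Z=0
after  3: R0=0x04 R1=0x7e R2=0x06 R3=0x06  N=0 Z=0
after  4: R0=0x04 R1=0x7e R2=0x78 R3=0x06  N=0 Z=0
after  5: R0=0x02 R1=0x7e R2=0x78 R3=0x06  N=0 Z=0
after  6: R0=0x02 R1=0x7e R2=0x7e R3=0x06  N=0 Z=0
after  7: R0=0x02 R1=0x7e R2=0x7e R3=0x7e  N=0 Z=0
after  8: R0=0x02 R1=0x7e R2=0x7e R3=0x7e  N=0 Z=0
after  9: R0=0x02 R1=0x7e R2=0xfc R3=0x7e  N=1 Z=0
after 10: R0=0x02 R1=0x7e R2=0xfc R3=0x82  N=1 Z=0
after 11: R0=0x80 R1=0x7e R2=0xfc R3=0x82  N=1 Z=0
after 12: R0=0x80 R1=0x7c R2=0xfc R3=0x82  N=0 Z=0
-- IRQ taken; context saved, return-PC = 13 --
mismatch: R0: reported 0xc0 vs actual 0x80

BAD = R0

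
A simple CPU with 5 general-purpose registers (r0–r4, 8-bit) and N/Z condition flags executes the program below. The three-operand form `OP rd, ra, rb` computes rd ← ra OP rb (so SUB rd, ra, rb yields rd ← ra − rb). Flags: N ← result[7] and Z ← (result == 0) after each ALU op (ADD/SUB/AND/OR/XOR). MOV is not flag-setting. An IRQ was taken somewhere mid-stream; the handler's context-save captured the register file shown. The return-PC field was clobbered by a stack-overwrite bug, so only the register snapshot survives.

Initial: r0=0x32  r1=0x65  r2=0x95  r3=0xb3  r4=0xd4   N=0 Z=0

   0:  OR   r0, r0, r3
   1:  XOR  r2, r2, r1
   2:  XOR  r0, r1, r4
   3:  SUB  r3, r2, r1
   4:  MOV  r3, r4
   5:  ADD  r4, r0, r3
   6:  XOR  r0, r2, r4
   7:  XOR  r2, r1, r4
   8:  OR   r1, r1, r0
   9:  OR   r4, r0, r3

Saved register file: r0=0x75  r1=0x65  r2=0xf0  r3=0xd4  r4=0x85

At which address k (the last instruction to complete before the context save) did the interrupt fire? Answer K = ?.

K = 6

after  0: r0=0xb3 r1=0x65 r2=0x95 r3=0xb3 r4=0xd4  N=1 Z=0
after  1: r0=0xb3 r1=0x65 r2=0xf0 r3=0xb3 r4=0xd4  N=1 Z=0
after  2: r0=0xb1 r1=0x65 r2=0xf0 r3=0xb3 r4=0xd4  N=1 Z=0
after  3: r0=0xb1 r1=0x65 r2=0xf0 r3=0x8b r4=0xd4  N=1 Z=0
after  4: r0=0xb1 r1=0x65 r2=0xf0 r3=0xd4 r4=0xd4  N=1 Z=0
after  5: r0=0xb1 r1=0x65 r2=0xf0 r3=0xd4 r4=0x85  N=1 Z=0
after  6: r0=0x75 r1=0x65 r2=0xf0 r3=0xd4 r4=0x85  N=0 Z=0
-- IRQ taken; context saved, return-PC = 7 --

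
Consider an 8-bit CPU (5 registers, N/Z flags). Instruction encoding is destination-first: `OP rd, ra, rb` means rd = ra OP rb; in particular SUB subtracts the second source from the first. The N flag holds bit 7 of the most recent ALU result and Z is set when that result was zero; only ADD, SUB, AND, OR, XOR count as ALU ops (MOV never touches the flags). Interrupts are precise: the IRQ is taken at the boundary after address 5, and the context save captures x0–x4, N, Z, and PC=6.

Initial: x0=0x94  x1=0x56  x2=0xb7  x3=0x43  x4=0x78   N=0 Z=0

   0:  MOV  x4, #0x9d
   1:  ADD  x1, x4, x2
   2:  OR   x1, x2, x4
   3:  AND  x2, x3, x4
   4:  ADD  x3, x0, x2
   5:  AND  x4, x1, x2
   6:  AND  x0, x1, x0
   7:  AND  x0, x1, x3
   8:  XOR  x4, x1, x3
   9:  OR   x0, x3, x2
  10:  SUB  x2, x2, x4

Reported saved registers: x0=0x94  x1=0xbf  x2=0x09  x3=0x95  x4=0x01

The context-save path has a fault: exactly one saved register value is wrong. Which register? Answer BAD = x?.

after  0: x0=0x94 x1=0x56 x2=0xb7 x3=0x43 x4=0x9d  N=0 Z=0
after  1: x0=0x94 x1=0x54 x2=0xb7 x3=0x43 x4=0x9d  N=0 Z=0
after  2: x0=0x94 x1=0xbf x2=0xb7 x3=0x43 x4=0x9d  N=1 Z=0
after  3: x0=0x94 x1=0xbf x2=0x01 x3=0x43 x4=0x9d  N=0 Z=0
after  4: x0=0x94 x1=0xbf x2=0x01 x3=0x95 x4=0x9d  N=1 Z=0
after  5: x0=0x94 x1=0xbf x2=0x01 x3=0x95 x4=0x01  N=0 Z=0
-- IRQ taken; context saved, return-PC = 6 --
mismatch: x2: reported 0x09 vs actual 0x01

BAD = x2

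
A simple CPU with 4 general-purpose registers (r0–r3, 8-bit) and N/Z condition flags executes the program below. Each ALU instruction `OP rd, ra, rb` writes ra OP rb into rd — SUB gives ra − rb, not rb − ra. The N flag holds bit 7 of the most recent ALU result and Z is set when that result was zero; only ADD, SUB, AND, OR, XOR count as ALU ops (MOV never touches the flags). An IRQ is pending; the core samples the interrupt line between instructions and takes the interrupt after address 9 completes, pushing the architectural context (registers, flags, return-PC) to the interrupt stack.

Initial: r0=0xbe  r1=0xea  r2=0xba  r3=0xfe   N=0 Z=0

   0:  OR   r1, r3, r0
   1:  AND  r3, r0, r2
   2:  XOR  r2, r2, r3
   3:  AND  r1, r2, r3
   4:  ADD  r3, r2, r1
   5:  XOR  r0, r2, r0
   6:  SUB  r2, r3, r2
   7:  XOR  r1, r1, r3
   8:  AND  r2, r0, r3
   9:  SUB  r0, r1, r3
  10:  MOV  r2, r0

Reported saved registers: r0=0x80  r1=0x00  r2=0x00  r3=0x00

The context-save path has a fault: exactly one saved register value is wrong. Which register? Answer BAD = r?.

BAD = r0

after  0: r0=0xbe r1=0xfe r2=0xba r3=0xfe  N=1 Z=0
after  1: r0=0xbe r1=0xfe r2=0xba r3=0xba  N=1 Z=0
after  2: r0=0xbe r1=0xfe r2=0x00 r3=0xba  N=0 Z=1
after  3: r0=0xbe r1=0x00 r2=0x00 r3=0xba  N=0 Z=1
after  4: r0=0xbe r1=0x00 r2=0x00 r3=0x00  N=0 Z=1
after  5: r0=0xbe r1=0x00 r2=0x00 r3=0x00  N=1 Z=0
after  6: r0=0xbe r1=0x00 r2=0x00 r3=0x00  N=0 Z=1
after  7: r0=0xbe r1=0x00 r2=0x00 r3=0x00  N=0 Z=1
after  8: r0=0xbe r1=0x00 r2=0x00 r3=0x00  N=0 Z=1
after  9: r0=0x00 r1=0x00 r2=0x00 r3=0x00  N=0 Z=1
-- IRQ taken; context saved, return-PC = 10 --
mismatch: r0: reported 0x80 vs actual 0x00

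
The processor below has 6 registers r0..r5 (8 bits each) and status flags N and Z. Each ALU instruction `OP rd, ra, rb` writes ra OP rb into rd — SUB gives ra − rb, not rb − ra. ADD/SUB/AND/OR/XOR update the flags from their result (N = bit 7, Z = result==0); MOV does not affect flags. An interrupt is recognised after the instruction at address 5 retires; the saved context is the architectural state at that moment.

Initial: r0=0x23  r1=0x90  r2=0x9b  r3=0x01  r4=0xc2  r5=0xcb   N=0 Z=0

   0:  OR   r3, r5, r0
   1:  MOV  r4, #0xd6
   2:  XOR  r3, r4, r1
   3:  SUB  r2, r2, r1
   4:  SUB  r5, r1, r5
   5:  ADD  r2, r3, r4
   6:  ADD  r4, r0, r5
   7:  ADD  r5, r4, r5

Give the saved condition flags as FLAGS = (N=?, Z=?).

after  0: r0=0x23 r1=0x90 r2=0x9b r3=0xeb r4=0xc2 r5=0xcb  N=1 Z=0
after  1: r0=0x23 r1=0x90 r2=0x9b r3=0xeb r4=0xd6 r5=0xcb  N=1 Z=0
after  2: r0=0x23 r1=0x90 r2=0x9b r3=0x46 r4=0xd6 r5=0xcb  N=0 Z=0
after  3: r0=0x23 r1=0x90 r2=0x0b r3=0x46 r4=0xd6 r5=0xcb  N=0 Z=0
after  4: r0=0x23 r1=0x90 r2=0x0b r3=0x46 r4=0xd6 r5=0xc5  N=1 Z=0
after  5: r0=0x23 r1=0x90 r2=0x1c r3=0x46 r4=0xd6 r5=0xc5  N=0 Z=0
-- IRQ taken; context saved, return-PC = 6 --

FLAGS = (N=0, Z=0)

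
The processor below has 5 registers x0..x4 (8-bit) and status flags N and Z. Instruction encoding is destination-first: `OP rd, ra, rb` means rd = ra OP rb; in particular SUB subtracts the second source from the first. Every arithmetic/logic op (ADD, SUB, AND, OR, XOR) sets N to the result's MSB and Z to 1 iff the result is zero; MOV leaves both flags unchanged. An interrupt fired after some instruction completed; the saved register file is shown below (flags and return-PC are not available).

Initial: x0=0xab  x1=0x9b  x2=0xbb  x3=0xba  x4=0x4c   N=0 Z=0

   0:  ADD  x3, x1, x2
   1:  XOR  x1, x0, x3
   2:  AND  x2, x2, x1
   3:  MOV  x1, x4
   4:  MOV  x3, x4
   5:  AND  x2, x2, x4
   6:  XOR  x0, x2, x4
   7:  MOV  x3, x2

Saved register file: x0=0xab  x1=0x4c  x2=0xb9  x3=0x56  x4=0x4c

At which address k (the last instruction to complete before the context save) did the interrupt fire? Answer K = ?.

after  0: x0=0xab x1=0x9b x2=0xbb x3=0x56 x4=0x4c  N=0 Z=0
after  1: x0=0xab x1=0xfd x2=0xbb x3=0x56 x4=0x4c  N=1 Z=0
after  2: x0=0xab x1=0xfd x2=0xb9 x3=0x56 x4=0x4c  N=1 Z=0
after  3: x0=0xab x1=0x4c x2=0xb9 x3=0x56 x4=0x4c  N=1 Z=0
-- IRQ taken; context saved, return-PC = 4 --

K = 3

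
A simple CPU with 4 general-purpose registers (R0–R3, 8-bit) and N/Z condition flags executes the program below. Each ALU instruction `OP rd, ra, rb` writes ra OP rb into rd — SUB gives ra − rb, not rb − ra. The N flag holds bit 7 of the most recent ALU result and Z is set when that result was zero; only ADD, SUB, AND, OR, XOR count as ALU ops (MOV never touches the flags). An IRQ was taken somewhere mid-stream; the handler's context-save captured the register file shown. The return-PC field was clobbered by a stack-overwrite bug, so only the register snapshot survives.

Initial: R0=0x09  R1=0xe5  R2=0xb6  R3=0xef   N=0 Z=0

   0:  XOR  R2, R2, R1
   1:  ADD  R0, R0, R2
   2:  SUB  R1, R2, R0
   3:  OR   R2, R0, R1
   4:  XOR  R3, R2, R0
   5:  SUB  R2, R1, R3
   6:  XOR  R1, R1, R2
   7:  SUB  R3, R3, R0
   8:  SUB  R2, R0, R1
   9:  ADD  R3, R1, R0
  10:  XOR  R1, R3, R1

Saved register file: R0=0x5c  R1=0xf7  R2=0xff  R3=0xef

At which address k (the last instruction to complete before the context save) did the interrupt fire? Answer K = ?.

K = 3

after  0: R0=0x09 R1=0xe5 R2=0x53 R3=0xef  N=0 Z=0
after  1: R0=0x5c R1=0xe5 R2=0x53 R3=0xef  N=0 Z=0
after  2: R0=0x5c R1=0xf7 R2=0x53 R3=0xef  N=1 Z=0
after  3: R0=0x5c R1=0xf7 R2=0xff R3=0xef  N=1 Z=0
-- IRQ taken; context saved, return-PC = 4 --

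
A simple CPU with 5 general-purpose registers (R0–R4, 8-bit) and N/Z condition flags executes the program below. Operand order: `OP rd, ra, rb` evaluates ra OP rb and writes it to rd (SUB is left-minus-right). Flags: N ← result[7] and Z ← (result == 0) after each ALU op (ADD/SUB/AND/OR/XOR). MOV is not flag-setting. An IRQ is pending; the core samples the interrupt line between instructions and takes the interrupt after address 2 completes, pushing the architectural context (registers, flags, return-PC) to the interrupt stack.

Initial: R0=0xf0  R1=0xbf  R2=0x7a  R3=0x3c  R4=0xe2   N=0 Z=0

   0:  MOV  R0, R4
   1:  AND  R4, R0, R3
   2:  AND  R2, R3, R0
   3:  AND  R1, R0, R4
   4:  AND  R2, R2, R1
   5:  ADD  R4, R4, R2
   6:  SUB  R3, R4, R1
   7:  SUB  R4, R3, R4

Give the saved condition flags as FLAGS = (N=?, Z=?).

after  0: R0=0xe2 R1=0xbf R2=0x7a R3=0x3c R4=0xe2  N=0 Z=0
after  1: R0=0xe2 R1=0xbf R2=0x7a R3=0x3c R4=0x20  N=0 Z=0
after  2: R0=0xe2 R1=0xbf R2=0x20 R3=0x3c R4=0x20  N=0 Z=0
-- IRQ taken; context saved, return-PC = 3 --

FLAGS = (N=0, Z=0)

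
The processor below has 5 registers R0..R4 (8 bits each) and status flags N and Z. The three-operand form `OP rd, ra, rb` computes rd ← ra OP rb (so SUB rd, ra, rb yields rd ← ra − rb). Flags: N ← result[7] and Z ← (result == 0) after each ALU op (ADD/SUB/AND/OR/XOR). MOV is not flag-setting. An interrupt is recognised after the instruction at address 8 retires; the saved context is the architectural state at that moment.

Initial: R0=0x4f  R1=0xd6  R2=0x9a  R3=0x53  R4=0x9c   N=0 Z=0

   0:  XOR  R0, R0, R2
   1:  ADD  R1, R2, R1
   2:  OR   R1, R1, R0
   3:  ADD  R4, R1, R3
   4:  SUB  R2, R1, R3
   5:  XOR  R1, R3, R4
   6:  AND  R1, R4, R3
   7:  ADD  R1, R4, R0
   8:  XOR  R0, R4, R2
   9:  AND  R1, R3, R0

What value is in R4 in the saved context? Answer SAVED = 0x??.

SAVED = 0x48

after  0: R0=0xd5 R1=0xd6 R2=0x9a R3=0x53 R4=0x9c  N=1 Z=0
after  1: R0=0xd5 R1=0x70 R2=0x9a R3=0x53 R4=0x9c  N=0 Z=0
after  2: R0=0xd5 R1=0xf5 R2=0x9a R3=0x53 R4=0x9c  N=1 Z=0
after  3: R0=0xd5 R1=0xf5 R2=0x9a R3=0x53 R4=0x48  N=0 Z=0
after  4: R0=0xd5 R1=0xf5 R2=0xa2 R3=0x53 R4=0x48  N=1 Z=0
after  5: R0=0xd5 R1=0x1b R2=0xa2 R3=0x53 R4=0x48  N=0 Z=0
after  6: R0=0xd5 R1=0x40 R2=0xa2 R3=0x53 R4=0x48  N=0 Z=0
after  7: R0=0xd5 R1=0x1d R2=0xa2 R3=0x53 R4=0x48  N=0 Z=0
after  8: R0=0xea R1=0x1d R2=0xa2 R3=0x53 R4=0x48  N=1 Z=0
-- IRQ taken; context saved, return-PC = 9 --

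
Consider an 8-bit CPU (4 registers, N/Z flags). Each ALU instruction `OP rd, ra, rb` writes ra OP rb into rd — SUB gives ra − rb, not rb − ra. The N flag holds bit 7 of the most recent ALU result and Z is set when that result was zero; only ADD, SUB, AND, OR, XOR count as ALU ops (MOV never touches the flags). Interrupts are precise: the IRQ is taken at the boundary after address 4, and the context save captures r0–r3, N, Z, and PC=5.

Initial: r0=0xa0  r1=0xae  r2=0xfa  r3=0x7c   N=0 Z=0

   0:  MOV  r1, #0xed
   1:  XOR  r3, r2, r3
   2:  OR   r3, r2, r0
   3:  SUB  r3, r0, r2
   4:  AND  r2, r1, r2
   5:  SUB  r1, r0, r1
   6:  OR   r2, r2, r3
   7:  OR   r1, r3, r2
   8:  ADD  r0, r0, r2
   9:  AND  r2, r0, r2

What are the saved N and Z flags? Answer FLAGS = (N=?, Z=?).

after  0: r0=0xa0 r1=0xed r2=0xfa r3=0x7c  N=0 Z=0
after  1: r0=0xa0 r1=0xed r2=0xfa r3=0x86  N=1 Z=0
after  2: r0=0xa0 r1=0xed r2=0xfa r3=0xfa  N=1 Z=0
after  3: r0=0xa0 r1=0xed r2=0xfa r3=0xa6  N=1 Z=0
after  4: r0=0xa0 r1=0xed r2=0xe8 r3=0xa6  N=1 Z=0
-- IRQ taken; context saved, return-PC = 5 --

FLAGS = (N=1, Z=0)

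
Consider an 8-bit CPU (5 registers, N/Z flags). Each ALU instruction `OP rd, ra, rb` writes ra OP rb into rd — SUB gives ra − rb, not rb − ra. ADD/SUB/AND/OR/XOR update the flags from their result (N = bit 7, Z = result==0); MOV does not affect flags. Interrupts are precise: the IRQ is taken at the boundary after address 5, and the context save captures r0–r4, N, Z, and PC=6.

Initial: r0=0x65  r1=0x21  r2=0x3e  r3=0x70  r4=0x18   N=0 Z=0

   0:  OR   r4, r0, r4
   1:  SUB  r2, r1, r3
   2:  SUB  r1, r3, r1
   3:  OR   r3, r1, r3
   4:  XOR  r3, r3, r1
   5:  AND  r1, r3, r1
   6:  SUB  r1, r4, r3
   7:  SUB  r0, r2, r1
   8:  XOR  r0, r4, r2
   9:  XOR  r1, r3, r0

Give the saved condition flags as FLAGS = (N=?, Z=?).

FLAGS = (N=0, Z=1)

after  0: r0=0x65 r1=0x21 r2=0x3e r3=0x70 r4=0x7d  N=0 Z=0
after  1: r0=0x65 r1=0x21 r2=0xb1 r3=0x70 r4=0x7d  N=1 Z=0
after  2: r0=0x65 r1=0x4f r2=0xb1 r3=0x70 r4=0x7d  N=0 Z=0
after  3: r0=0x65 r1=0x4f r2=0xb1 r3=0x7f r4=0x7d  N=0 Z=0
after  4: r0=0x65 r1=0x4f r2=0xb1 r3=0x30 r4=0x7d  N=0 Z=0
after  5: r0=0x65 r1=0x00 r2=0xb1 r3=0x30 r4=0x7d  N=0 Z=1
-- IRQ taken; context saved, return-PC = 6 --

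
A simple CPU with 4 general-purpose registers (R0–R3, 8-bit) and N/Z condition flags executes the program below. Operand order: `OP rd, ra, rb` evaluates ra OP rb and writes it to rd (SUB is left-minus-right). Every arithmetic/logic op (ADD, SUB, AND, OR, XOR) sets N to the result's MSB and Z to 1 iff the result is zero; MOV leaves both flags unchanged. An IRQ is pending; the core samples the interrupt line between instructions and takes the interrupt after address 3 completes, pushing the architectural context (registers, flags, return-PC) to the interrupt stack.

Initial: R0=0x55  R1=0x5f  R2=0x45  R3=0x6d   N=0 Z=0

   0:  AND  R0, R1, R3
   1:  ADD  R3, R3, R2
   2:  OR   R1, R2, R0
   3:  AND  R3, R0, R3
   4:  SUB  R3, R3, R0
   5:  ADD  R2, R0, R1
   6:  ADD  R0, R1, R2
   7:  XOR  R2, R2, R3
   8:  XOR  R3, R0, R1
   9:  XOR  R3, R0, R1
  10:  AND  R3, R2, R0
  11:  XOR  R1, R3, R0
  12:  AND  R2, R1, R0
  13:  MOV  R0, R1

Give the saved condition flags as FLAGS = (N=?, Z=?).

after  0: R0=0x4d R1=0x5f R2=0x45 R3=0x6d  N=0 Z=0
after  1: R0=0x4d R1=0x5f R2=0x45 R3=0xb2  N=1 Z=0
after  2: R0=0x4d R1=0x4d R2=0x45 R3=0xb2  N=0 Z=0
after  3: R0=0x4d R1=0x4d R2=0x45 R3=0x00  N=0 Z=1
-- IRQ taken; context saved, return-PC = 4 --

FLAGS = (N=0, Z=1)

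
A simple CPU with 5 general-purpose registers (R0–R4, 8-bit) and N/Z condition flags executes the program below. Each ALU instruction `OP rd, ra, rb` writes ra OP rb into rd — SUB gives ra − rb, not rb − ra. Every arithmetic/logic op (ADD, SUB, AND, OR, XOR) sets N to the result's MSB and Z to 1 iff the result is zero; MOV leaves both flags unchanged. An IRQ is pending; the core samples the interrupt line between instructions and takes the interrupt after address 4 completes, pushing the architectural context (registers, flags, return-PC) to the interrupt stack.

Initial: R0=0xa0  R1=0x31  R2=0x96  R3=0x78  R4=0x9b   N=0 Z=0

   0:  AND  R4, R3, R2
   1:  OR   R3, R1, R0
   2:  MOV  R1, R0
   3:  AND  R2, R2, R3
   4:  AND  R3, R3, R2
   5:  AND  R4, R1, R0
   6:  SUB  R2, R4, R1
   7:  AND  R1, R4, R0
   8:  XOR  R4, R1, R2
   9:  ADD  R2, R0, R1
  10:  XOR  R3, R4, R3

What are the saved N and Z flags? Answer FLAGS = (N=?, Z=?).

after  0: R0=0xa0 R1=0x31 R2=0x96 R3=0x78 R4=0x10  N=0 Z=0
after  1: R0=0xa0 R1=0x31 R2=0x96 R3=0xb1 R4=0x10  N=1 Z=0
after  2: R0=0xa0 R1=0xa0 R2=0x96 R3=0xb1 R4=0x10  N=1 Z=0
after  3: R0=0xa0 R1=0xa0 R2=0x90 R3=0xb1 R4=0x10  N=1 Z=0
after  4: R0=0xa0 R1=0xa0 R2=0x90 R3=0x90 R4=0x10  N=1 Z=0
-- IRQ taken; context saved, return-PC = 5 --

FLAGS = (N=1, Z=0)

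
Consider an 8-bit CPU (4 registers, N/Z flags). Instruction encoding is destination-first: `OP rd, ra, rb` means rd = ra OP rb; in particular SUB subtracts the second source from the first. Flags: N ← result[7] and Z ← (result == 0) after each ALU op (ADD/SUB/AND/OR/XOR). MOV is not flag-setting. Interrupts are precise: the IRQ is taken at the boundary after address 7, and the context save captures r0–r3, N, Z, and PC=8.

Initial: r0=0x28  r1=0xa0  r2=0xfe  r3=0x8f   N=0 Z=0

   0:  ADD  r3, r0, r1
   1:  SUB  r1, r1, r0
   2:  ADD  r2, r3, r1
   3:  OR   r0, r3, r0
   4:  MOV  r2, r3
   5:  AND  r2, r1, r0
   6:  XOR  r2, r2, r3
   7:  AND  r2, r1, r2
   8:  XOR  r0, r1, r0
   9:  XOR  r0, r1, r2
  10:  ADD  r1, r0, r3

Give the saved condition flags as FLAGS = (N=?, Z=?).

after  0: r0=0x28 r1=0xa0 r2=0xfe r3=0xc8  N=1 Z=0
after  1: r0=0x28 r1=0x78 r2=0xfe r3=0xc8  N=0 Z=0
after  2: r0=0x28 r1=0x78 r2=0x40 r3=0xc8  N=0 Z=0
after  3: r0=0xe8 r1=0x78 r2=0x40 r3=0xc8  N=1 Z=0
after  4: r0=0xe8 r1=0x78 r2=0xc8 r3=0xc8  N=1 Z=0
after  5: r0=0xe8 r1=0x78 r2=0x68 r3=0xc8  N=0 Z=0
after  6: r0=0xe8 r1=0x78 r2=0xa0 r3=0xc8  N=1 Z=0
after  7: r0=0xe8 r1=0x78 r2=0x20 r3=0xc8  N=0 Z=0
-- IRQ taken; context saved, return-PC = 8 --

FLAGS = (N=0, Z=0)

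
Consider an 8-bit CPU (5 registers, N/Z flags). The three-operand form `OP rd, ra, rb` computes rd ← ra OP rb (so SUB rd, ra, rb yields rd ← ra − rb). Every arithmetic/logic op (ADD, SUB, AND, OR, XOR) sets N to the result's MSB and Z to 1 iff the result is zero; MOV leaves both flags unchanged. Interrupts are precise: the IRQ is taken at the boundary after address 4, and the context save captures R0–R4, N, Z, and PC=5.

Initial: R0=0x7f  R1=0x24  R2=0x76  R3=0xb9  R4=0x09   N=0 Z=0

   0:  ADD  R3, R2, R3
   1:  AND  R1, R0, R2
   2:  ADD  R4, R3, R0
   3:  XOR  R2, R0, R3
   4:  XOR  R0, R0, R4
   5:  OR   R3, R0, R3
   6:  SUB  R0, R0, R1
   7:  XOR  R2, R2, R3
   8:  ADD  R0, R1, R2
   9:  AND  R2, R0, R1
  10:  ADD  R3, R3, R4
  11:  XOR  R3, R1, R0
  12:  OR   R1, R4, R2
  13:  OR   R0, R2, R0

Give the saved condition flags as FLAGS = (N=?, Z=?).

FLAGS = (N=1, Z=0)

after  0: R0=0x7f R1=0x24 R2=0x76 R3=0x2f R4=0x09  N=0 Z=0
after  1: R0=0x7f R1=0x76 R2=0x76 R3=0x2f R4=0x09  N=0 Z=0
after  2: R0=0x7f R1=0x76 R2=0x76 R3=0x2f R4=0xae  N=1 Z=0
after  3: R0=0x7f R1=0x76 R2=0x50 R3=0x2f R4=0xae  N=0 Z=0
after  4: R0=0xd1 R1=0x76 R2=0x50 R3=0x2f R4=0xae  N=1 Z=0
-- IRQ taken; context saved, return-PC = 5 --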